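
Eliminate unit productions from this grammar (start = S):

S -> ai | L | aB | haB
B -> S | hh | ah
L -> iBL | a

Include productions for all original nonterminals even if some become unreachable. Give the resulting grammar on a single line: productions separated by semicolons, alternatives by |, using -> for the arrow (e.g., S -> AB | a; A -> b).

S -> a | aB | ai | haB | iBL; B -> a | aB | ah | ai | hh | haB | iBL; L -> a | iBL

Unit productions: B->S, S->L.
Unit pairs (A ⇒* B via units): (B,L), (B,S), (S,L).
S: inherits non-unit rules of {L, S} → a | aB | ai | haB | iBL.
B: inherits non-unit rules of {B, L, S} → a | aB | ah | ai | haB | hh | iBL.
L: inherits non-unit rules of {L} → a | iBL.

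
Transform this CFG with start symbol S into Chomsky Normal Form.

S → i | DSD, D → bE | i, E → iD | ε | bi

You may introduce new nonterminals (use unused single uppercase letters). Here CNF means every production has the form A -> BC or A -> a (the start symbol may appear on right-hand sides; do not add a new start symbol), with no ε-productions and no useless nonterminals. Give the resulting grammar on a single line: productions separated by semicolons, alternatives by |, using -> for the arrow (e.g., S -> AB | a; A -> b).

S -> i | DC; A -> b; B -> i; C -> SD; D -> b | i | AE; E -> AB | BD

Nullable: {E}; after ε-elimination: S -> i | DSD; D -> b | i | bE; E -> bi | iD.
No unit productions to eliminate.
TERM: introduce A -> b, B -> i and substitute in every rule of length ≥2.
BIN: S -> DSD becomes S -> DC, C -> SD.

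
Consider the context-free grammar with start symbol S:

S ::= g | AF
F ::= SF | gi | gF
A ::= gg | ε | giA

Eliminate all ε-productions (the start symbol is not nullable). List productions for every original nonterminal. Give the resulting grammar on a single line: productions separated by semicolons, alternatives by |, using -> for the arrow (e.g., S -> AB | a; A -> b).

S -> F | g | AF; A -> gg | gi | giA; F -> SF | gF | gi

Nullable set: {A}.
S -> AF: A nullable, giving AF | F.
Drop A -> ε.
A -> giA: A nullable, giving gi | giA.
Unchanged (no nullable symbols): S -> g; A -> gg; F -> SF; F -> gF; F -> gi.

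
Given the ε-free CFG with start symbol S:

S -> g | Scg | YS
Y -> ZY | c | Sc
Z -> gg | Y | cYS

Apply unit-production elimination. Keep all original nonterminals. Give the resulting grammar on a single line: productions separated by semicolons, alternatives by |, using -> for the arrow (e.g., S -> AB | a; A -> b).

S -> g | YS | Scg; Y -> c | Sc | ZY; Z -> c | Sc | ZY | gg | cYS

Unit productions: Z->Y.
Unit pairs (A ⇒* B via units): (Z,Y).
S: inherits non-unit rules of {S} → Scg | YS | g.
Y: inherits non-unit rules of {Y} → Sc | ZY | c.
Z: inherits non-unit rules of {Y, Z} → Sc | ZY | c | cYS | gg.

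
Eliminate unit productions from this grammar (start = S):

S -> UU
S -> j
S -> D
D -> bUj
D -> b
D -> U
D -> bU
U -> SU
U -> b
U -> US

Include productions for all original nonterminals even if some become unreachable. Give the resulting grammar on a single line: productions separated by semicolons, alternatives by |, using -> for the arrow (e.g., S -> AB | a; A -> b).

Unit productions: D->U, S->D.
Unit pairs (A ⇒* B via units): (D,U), (S,D), (S,U).
S: inherits non-unit rules of {D, S, U} → SU | US | UU | b | bU | bUj | j.
D: inherits non-unit rules of {D, U} → SU | US | b | bU | bUj.
U: inherits non-unit rules of {U} → SU | US | b.

S -> b | j | SU | US | UU | bU | bUj; D -> b | SU | US | bU | bUj; U -> b | SU | US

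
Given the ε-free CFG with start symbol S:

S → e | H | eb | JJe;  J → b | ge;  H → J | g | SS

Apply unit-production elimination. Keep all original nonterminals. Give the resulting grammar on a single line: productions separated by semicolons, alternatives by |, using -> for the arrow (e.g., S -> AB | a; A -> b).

Unit productions: H->J, S->H.
Unit pairs (A ⇒* B via units): (H,J), (S,H), (S,J).
S: inherits non-unit rules of {H, J, S} → JJe | SS | b | e | eb | g | ge.
H: inherits non-unit rules of {H, J} → SS | b | g | ge.
J: inherits non-unit rules of {J} → b | ge.

S -> b | e | g | SS | eb | ge | JJe; H -> b | g | SS | ge; J -> b | ge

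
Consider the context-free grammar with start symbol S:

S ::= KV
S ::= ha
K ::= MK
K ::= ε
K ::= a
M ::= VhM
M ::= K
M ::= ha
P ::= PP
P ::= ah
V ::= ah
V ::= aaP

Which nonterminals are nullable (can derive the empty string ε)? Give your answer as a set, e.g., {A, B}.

{K, M}

Directly nullable (have an ε-rule): {K}.
M is nullable via M -> K (every symbol on the right is already known nullable).
Not nullable: P, S, V — each has a terminal in every rule's right-hand side or depends on a non-nullable symbol.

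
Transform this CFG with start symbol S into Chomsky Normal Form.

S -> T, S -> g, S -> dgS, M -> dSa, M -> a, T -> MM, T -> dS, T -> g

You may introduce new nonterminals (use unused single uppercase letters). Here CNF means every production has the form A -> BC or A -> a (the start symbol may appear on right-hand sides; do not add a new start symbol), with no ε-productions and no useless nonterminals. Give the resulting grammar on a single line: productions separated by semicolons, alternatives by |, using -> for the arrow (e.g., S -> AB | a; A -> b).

S -> g | AE | AS | MM; A -> d; B -> a; C -> g; D -> SB; E -> CS; M -> a | AD

No ε-productions.
After unit-elimination: S -> g | MM | dS | dgS; M -> a | dSa; T -> g | MM | dS.
TERM: introduce B -> a, A -> d, C -> g and substitute in every rule of length ≥2.
BIN: M -> ASB becomes M -> AD, D -> SB; S -> ACS becomes S -> AE, E -> CS.
Drop unreachable/unproductive: T.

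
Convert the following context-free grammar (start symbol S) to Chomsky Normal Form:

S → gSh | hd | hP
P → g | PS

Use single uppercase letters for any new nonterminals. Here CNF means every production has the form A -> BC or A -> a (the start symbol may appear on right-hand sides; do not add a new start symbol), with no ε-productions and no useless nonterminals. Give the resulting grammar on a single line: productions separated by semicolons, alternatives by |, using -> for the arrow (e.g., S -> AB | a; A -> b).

No ε-productions.
No unit productions to eliminate.
TERM: introduce C -> d, A -> g, B -> h and substitute in every rule of length ≥2.
BIN: S -> ASB becomes S -> AD, D -> SB.

S -> AD | BC | BP; A -> g; B -> h; C -> d; D -> SB; P -> g | PS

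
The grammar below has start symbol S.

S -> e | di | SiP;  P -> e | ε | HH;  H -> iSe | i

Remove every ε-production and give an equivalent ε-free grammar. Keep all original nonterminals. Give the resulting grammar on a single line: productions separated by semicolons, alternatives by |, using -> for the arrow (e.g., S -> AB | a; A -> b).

Nullable set: {P}.
S -> SiP: P nullable, giving Si | SiP.
Drop P -> ε.
Unchanged (no nullable symbols): S -> di; S -> e; H -> i; H -> iSe; P -> HH; P -> e.

S -> e | Si | di | SiP; H -> i | iSe; P -> e | HH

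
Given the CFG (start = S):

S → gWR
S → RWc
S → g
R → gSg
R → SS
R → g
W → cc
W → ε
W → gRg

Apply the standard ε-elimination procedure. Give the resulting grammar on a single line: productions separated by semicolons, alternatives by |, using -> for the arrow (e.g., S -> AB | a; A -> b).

Nullable set: {W}.
S -> RWc: W nullable, giving RWc | Rc.
S -> gWR: W nullable, giving gR | gWR.
Drop W -> ε.
Unchanged (no nullable symbols): S -> g; R -> SS; R -> g; R -> gSg; W -> cc; W -> gRg.

S -> g | Rc | gR | RWc | gWR; R -> g | SS | gSg; W -> cc | gRg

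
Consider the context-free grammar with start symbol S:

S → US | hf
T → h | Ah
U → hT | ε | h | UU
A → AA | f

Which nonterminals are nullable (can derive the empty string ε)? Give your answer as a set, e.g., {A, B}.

Directly nullable (have an ε-rule): {U}.
Not nullable: A, S, T — each has a terminal in every rule's right-hand side or depends on a non-nullable symbol.

{U}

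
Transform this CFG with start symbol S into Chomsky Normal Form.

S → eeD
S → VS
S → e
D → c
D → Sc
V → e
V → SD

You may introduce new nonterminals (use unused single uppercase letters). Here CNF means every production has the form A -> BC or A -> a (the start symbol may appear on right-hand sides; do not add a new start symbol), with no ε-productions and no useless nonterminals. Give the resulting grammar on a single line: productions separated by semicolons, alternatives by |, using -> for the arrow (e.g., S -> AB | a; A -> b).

No ε-productions.
No unit productions to eliminate.
TERM: introduce A -> c, B -> e and substitute in every rule of length ≥2.
BIN: S -> BBD becomes S -> BC, C -> BD.

S -> e | BC | VS; A -> c; B -> e; C -> BD; D -> c | SA; V -> e | SD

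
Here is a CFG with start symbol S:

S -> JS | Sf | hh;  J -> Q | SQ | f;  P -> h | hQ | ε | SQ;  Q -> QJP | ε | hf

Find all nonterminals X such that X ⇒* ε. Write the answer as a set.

{J, P, Q}

Directly nullable (have an ε-rule): {P, Q}.
J is nullable via J -> Q (every symbol on the right is already known nullable).
Not nullable: S — each has a terminal in every rule's right-hand side or depends on a non-nullable symbol.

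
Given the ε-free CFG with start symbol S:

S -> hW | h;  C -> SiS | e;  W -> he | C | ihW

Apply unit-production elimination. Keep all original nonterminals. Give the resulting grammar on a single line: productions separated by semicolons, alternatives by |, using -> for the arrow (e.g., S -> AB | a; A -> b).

Unit productions: W->C.
Unit pairs (A ⇒* B via units): (W,C).
S: inherits non-unit rules of {S} → h | hW.
C: inherits non-unit rules of {C} → SiS | e.
W: inherits non-unit rules of {C, W} → SiS | e | he | ihW.

S -> h | hW; C -> e | SiS; W -> e | he | SiS | ihW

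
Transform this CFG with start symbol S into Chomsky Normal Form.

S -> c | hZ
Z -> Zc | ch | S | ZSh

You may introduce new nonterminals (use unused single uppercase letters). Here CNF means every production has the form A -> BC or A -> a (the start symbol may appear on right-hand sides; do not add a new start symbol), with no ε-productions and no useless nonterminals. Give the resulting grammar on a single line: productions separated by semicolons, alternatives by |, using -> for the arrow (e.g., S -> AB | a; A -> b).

S -> c | AZ; A -> h; B -> c; C -> SA; Z -> c | AZ | BA | ZB | ZC

No ε-productions.
After unit-elimination: S -> c | hZ; Z -> c | Zc | ch | hZ | ZSh.
TERM: introduce B -> c, A -> h and substitute in every rule of length ≥2.
BIN: Z -> ZSA becomes Z -> ZC, C -> SA.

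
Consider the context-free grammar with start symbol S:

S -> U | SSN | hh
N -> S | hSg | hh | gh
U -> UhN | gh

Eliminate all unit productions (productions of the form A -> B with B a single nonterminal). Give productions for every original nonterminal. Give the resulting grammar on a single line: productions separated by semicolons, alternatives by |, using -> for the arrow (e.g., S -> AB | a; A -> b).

Unit productions: N->S, S->U.
Unit pairs (A ⇒* B via units): (N,S), (N,U), (S,U).
S: inherits non-unit rules of {S, U} → SSN | UhN | gh | hh.
N: inherits non-unit rules of {N, S, U} → SSN | UhN | gh | hSg | hh.
U: inherits non-unit rules of {U} → UhN | gh.

S -> gh | hh | SSN | UhN; N -> gh | hh | SSN | UhN | hSg; U -> gh | UhN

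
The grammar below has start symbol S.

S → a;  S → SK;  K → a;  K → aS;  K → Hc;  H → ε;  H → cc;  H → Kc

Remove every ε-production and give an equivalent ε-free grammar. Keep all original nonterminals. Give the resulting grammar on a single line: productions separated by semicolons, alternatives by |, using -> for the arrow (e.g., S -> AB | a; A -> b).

S -> a | SK; H -> Kc | cc; K -> a | c | Hc | aS

Nullable set: {H}.
Drop H -> ε.
K -> Hc: H nullable, giving Hc | c.
Unchanged (no nullable symbols): S -> SK; S -> a; H -> Kc; H -> cc; K -> a; K -> aS.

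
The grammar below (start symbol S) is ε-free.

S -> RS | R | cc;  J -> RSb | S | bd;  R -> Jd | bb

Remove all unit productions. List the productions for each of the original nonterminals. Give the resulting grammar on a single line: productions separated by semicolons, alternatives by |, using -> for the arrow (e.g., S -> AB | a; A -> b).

Unit productions: J->S, S->R.
Unit pairs (A ⇒* B via units): (J,R), (J,S), (S,R).
S: inherits non-unit rules of {R, S} → Jd | RS | bb | cc.
J: inherits non-unit rules of {J, R, S} → Jd | RS | RSb | bb | bd | cc.
R: inherits non-unit rules of {R} → Jd | bb.

S -> Jd | RS | bb | cc; J -> Jd | RS | bb | bd | cc | RSb; R -> Jd | bb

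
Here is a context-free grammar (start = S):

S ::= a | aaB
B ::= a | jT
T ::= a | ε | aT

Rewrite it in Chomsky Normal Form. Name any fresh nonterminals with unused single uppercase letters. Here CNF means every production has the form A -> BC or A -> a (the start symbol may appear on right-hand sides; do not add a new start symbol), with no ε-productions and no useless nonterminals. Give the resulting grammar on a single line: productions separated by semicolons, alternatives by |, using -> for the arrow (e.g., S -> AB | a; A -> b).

Nullable: {T}; after ε-elimination: S -> a | aaB; B -> a | j | jT; T -> a | aT.
No unit productions to eliminate.
TERM: introduce C -> a, A -> j and substitute in every rule of length ≥2.
BIN: S -> CCB becomes S -> CD, D -> CB.

S -> a | CD; A -> j; B -> a | j | AT; C -> a; D -> CB; T -> a | CT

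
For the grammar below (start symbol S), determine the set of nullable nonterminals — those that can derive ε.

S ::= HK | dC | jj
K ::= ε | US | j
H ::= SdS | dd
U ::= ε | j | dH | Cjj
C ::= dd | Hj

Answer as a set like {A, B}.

Directly nullable (have an ε-rule): {K, U}.
Not nullable: C, H, S — each has a terminal in every rule's right-hand side or depends on a non-nullable symbol.

{K, U}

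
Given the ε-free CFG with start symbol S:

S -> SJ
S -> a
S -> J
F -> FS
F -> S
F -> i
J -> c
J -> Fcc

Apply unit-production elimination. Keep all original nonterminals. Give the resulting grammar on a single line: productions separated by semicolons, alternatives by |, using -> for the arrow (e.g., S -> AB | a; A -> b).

S -> a | c | SJ | Fcc; F -> a | c | i | FS | SJ | Fcc; J -> c | Fcc

Unit productions: F->S, S->J.
Unit pairs (A ⇒* B via units): (F,J), (F,S), (S,J).
S: inherits non-unit rules of {J, S} → Fcc | SJ | a | c.
F: inherits non-unit rules of {F, J, S} → FS | Fcc | SJ | a | c | i.
J: inherits non-unit rules of {J} → Fcc | c.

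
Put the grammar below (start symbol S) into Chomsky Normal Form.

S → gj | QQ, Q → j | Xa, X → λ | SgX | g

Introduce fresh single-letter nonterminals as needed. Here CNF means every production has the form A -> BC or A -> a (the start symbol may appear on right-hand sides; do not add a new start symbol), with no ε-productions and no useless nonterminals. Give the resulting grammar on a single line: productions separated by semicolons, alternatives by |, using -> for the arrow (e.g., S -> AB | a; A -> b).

Nullable: {X}; after ε-elimination: S -> QQ | gj; Q -> a | j | Xa; X -> g | Sg | SgX.
No unit productions to eliminate.
TERM: introduce A -> a, B -> g, C -> j and substitute in every rule of length ≥2.
BIN: X -> SBX becomes X -> SD, D -> BX.

S -> BC | QQ; A -> a; B -> g; C -> j; D -> BX; Q -> a | j | XA; X -> g | SB | SD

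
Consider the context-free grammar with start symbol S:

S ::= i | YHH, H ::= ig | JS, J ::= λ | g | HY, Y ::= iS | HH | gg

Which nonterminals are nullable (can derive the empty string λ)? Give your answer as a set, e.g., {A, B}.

{J}

Directly nullable (have an ε-rule): {J}.
Not nullable: H, S, Y — each has a terminal in every rule's right-hand side or depends on a non-nullable symbol.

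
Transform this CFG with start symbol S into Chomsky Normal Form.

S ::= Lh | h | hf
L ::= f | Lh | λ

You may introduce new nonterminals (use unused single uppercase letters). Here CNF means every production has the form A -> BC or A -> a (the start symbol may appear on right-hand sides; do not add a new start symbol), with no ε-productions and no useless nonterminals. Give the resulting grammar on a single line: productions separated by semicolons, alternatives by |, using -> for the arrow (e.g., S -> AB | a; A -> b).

S -> h | AB | LA; A -> h; B -> f; L -> f | h | LA

Nullable: {L}; after ε-elimination: S -> h | Lh | hf; L -> f | h | Lh.
No unit productions to eliminate.
TERM: introduce B -> f, A -> h and substitute in every rule of length ≥2.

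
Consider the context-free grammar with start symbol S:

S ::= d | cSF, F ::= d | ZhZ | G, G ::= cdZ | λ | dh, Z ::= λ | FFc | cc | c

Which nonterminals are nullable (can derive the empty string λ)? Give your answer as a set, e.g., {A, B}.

Directly nullable (have an ε-rule): {G, Z}.
F is nullable via F -> G (every symbol on the right is already known nullable).
Not nullable: S — each has a terminal in every rule's right-hand side or depends on a non-nullable symbol.

{F, G, Z}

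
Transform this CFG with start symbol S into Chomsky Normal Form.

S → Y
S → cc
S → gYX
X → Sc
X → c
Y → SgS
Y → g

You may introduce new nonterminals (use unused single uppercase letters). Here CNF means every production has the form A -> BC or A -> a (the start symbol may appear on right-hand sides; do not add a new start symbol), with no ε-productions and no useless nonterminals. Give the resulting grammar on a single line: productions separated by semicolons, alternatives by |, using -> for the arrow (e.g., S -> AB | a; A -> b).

S -> g | AC | BB | SD; A -> g; B -> c; C -> YX; D -> AS; E -> AS; X -> c | SB; Y -> g | SE

No ε-productions.
After unit-elimination: S -> g | cc | SgS | gYX; X -> c | Sc; Y -> g | SgS.
TERM: introduce B -> c, A -> g and substitute in every rule of length ≥2.
BIN: S -> AYX becomes S -> AC, C -> YX; S -> SAS becomes S -> SD, D -> AS; Y -> SAS becomes Y -> SE, E -> AS.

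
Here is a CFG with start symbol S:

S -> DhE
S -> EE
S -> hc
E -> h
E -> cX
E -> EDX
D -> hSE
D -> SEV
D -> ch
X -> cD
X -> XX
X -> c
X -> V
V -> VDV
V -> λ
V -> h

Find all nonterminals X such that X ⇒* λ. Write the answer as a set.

Directly nullable (have an ε-rule): {V}.
X is nullable via X -> V (every symbol on the right is already known nullable).
Not nullable: D, E, S — each has a terminal in every rule's right-hand side or depends on a non-nullable symbol.

{V, X}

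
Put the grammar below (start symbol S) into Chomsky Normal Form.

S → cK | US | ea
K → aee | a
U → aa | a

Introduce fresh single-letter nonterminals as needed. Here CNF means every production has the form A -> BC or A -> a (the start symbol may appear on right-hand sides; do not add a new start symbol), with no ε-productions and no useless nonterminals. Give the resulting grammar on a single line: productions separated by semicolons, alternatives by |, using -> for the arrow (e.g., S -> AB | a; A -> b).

No ε-productions.
No unit productions to eliminate.
TERM: introduce A -> a, C -> c, B -> e and substitute in every rule of length ≥2.
BIN: K -> ABB becomes K -> AD, D -> BB.

S -> BA | CK | US; A -> a; B -> e; C -> c; D -> BB; K -> a | AD; U -> a | AA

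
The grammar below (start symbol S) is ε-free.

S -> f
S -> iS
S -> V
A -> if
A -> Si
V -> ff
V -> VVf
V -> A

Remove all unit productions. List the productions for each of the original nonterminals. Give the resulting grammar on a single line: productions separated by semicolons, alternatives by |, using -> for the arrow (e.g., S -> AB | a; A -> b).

S -> f | Si | ff | iS | if | VVf; A -> Si | if; V -> Si | ff | if | VVf

Unit productions: S->V, V->A.
Unit pairs (A ⇒* B via units): (S,A), (S,V), (V,A).
S: inherits non-unit rules of {A, S, V} → Si | VVf | f | ff | iS | if.
A: inherits non-unit rules of {A} → Si | if.
V: inherits non-unit rules of {A, V} → Si | VVf | ff | if.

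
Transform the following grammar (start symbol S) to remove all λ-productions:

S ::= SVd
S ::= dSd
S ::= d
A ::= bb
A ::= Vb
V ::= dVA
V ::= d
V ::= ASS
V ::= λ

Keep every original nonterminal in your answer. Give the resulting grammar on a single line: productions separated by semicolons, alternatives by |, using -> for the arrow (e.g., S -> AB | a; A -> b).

S -> d | Sd | SVd | dSd; A -> b | Vb | bb; V -> d | dA | ASS | dVA

Nullable set: {V}.
S -> SVd: V nullable, giving SVd | Sd.
A -> Vb: V nullable, giving Vb | b.
Drop V -> λ.
V -> dVA: V nullable, giving dA | dVA.
Unchanged (no nullable symbols): S -> d; S -> dSd; A -> bb; V -> ASS; V -> d.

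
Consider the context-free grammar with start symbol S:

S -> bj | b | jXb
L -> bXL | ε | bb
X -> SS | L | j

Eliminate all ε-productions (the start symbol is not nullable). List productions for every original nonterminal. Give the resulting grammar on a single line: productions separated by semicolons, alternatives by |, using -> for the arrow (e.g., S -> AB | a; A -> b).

Nullable set: {L, X}.
S -> jXb: X nullable, giving jXb | jb.
Drop L -> ε.
L -> bXL: X, L nullable, giving b | bL | bX | bXL.
X -> L: L nullable, giving L.
Unchanged (no nullable symbols): S -> b; S -> bj; L -> bb; X -> SS; X -> j.

S -> b | bj | jb | jXb; L -> b | bL | bX | bb | bXL; X -> L | j | SS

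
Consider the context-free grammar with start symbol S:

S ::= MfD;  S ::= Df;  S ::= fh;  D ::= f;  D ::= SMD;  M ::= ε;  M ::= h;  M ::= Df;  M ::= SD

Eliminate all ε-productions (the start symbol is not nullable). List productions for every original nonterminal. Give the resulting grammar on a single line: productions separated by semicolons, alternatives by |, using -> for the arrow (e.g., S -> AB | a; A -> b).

Nullable set: {M}.
S -> MfD: M nullable, giving MfD | fD.
D -> SMD: M nullable, giving SD | SMD.
Drop M -> ε.
Unchanged (no nullable symbols): S -> Df; S -> fh; D -> f; M -> Df; M -> SD; M -> h.

S -> Df | fD | fh | MfD; D -> f | SD | SMD; M -> h | Df | SD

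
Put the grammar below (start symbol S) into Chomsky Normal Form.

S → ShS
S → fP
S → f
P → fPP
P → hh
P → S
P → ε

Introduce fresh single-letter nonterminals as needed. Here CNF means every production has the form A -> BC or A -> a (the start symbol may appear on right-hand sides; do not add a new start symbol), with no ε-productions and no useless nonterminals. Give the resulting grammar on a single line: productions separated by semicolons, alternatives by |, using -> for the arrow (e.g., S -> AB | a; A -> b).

Nullable: {P}; after ε-elimination: S -> f | fP | ShS; P -> S | f | fP | hh | fPP.
After unit-elimination: S -> f | fP | ShS; P -> f | fP | hh | ShS | fPP.
TERM: introduce B -> f, A -> h and substitute in every rule of length ≥2.
BIN: P -> BPP becomes P -> BC, C -> PP; P -> SAS becomes P -> SD, D -> AS; S -> SAS becomes S -> SE, E -> AS.

S -> f | BP | SE; A -> h; B -> f; C -> PP; D -> AS; E -> AS; P -> f | AA | BC | BP | SD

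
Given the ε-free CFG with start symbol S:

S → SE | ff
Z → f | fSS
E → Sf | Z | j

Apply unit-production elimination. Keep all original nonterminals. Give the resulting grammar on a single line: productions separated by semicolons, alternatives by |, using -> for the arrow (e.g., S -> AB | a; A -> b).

S -> SE | ff; E -> f | j | Sf | fSS; Z -> f | fSS

Unit productions: E->Z.
Unit pairs (A ⇒* B via units): (E,Z).
S: inherits non-unit rules of {S} → SE | ff.
E: inherits non-unit rules of {E, Z} → Sf | f | fSS | j.
Z: inherits non-unit rules of {Z} → f | fSS.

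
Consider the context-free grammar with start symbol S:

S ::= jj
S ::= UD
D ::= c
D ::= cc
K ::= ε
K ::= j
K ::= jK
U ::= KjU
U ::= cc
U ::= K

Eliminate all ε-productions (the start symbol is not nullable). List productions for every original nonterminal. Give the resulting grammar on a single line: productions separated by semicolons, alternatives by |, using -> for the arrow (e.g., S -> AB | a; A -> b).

Nullable set: {K, U}.
S -> UD: U nullable, giving D | UD.
Drop K -> ε.
K -> jK: K nullable, giving j | jK.
U -> K: K nullable, giving K.
U -> KjU: K, U nullable, giving Kj | KjU | j | jU.
Unchanged (no nullable symbols): S -> jj; D -> c; D -> cc; K -> j; U -> cc.

S -> D | UD | jj; D -> c | cc; K -> j | jK; U -> K | j | Kj | cc | jU | KjU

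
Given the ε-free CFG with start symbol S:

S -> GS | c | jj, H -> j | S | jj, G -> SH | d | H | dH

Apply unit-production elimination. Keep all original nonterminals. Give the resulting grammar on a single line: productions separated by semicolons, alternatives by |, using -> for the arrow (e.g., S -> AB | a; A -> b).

S -> c | GS | jj; G -> c | d | j | GS | SH | dH | jj; H -> c | j | GS | jj

Unit productions: G->H, H->S.
Unit pairs (A ⇒* B via units): (G,H), (G,S), (H,S).
S: inherits non-unit rules of {S} → GS | c | jj.
G: inherits non-unit rules of {G, H, S} → GS | SH | c | d | dH | j | jj.
H: inherits non-unit rules of {H, S} → GS | c | j | jj.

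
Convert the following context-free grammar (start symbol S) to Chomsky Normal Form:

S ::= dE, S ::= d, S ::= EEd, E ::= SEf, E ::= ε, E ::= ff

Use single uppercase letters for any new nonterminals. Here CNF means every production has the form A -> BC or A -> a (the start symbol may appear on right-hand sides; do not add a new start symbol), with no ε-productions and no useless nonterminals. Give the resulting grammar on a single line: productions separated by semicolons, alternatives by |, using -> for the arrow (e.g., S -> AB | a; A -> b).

Nullable: {E}; after ε-elimination: S -> d | Ed | dE | EEd; E -> Sf | ff | SEf.
No unit productions to eliminate.
TERM: introduce B -> d, A -> f and substitute in every rule of length ≥2.
BIN: E -> SEA becomes E -> SC, C -> EA; S -> EEB becomes S -> ED, D -> EB.

S -> d | BE | EB | ED; A -> f; B -> d; C -> EA; D -> EB; E -> AA | SA | SC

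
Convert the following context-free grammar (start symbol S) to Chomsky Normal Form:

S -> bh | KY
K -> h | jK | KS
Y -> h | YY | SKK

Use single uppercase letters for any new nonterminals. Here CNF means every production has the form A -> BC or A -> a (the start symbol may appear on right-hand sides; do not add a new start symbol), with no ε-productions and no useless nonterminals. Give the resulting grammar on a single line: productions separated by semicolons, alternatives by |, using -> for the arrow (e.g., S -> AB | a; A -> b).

S -> BC | KY; A -> j; B -> b; C -> h; D -> KK; K -> h | AK | KS; Y -> h | SD | YY

No ε-productions.
No unit productions to eliminate.
TERM: introduce B -> b, C -> h, A -> j and substitute in every rule of length ≥2.
BIN: Y -> SKK becomes Y -> SD, D -> KK.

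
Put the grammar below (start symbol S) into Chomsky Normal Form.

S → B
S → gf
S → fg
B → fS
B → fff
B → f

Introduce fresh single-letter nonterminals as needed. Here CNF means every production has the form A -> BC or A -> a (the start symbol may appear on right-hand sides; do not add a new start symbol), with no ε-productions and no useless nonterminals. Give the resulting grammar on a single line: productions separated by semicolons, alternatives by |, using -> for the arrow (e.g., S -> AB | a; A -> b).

S -> f | AC | AE | AS | CA; A -> f; C -> g; E -> AA

No ε-productions.
After unit-elimination: S -> f | fS | fg | gf | fff; B -> f | fS | fff.
TERM: introduce A -> f, C -> g and substitute in every rule of length ≥2.
BIN: B -> AAA becomes B -> AD, D -> AA; S -> AAA becomes S -> AE, E -> AA.
Drop unreachable/unproductive: B.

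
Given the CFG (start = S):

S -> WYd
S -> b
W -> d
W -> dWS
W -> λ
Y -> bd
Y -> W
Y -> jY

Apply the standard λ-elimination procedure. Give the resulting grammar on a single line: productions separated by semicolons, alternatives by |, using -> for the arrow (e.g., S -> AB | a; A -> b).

S -> b | d | Wd | Yd | WYd; W -> d | dS | dWS; Y -> W | j | bd | jY

Nullable set: {W, Y}.
S -> WYd: W, Y nullable, giving WYd | Wd | Yd | d.
Drop W -> λ.
W -> dWS: W nullable, giving dS | dWS.
Y -> W: W nullable, giving W.
Y -> jY: Y nullable, giving j | jY.
Unchanged (no nullable symbols): S -> b; W -> d; Y -> bd.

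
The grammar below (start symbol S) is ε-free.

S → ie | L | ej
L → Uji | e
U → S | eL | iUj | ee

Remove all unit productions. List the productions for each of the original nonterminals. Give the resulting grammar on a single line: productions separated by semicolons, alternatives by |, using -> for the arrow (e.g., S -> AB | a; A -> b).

S -> e | ej | ie | Uji; L -> e | Uji; U -> e | eL | ee | ej | ie | Uji | iUj

Unit productions: S->L, U->S.
Unit pairs (A ⇒* B via units): (S,L), (U,L), (U,S).
S: inherits non-unit rules of {L, S} → Uji | e | ej | ie.
L: inherits non-unit rules of {L} → Uji | e.
U: inherits non-unit rules of {L, S, U} → Uji | e | eL | ee | ej | iUj | ie.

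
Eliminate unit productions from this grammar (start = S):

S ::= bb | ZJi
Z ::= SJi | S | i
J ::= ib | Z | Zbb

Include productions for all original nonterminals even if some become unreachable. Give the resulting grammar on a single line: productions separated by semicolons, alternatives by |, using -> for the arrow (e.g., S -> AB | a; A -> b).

S -> bb | ZJi; J -> i | bb | ib | SJi | ZJi | Zbb; Z -> i | bb | SJi | ZJi

Unit productions: J->Z, Z->S.
Unit pairs (A ⇒* B via units): (J,S), (J,Z), (Z,S).
S: inherits non-unit rules of {S} → ZJi | bb.
J: inherits non-unit rules of {J, S, Z} → SJi | ZJi | Zbb | bb | i | ib.
Z: inherits non-unit rules of {S, Z} → SJi | ZJi | bb | i.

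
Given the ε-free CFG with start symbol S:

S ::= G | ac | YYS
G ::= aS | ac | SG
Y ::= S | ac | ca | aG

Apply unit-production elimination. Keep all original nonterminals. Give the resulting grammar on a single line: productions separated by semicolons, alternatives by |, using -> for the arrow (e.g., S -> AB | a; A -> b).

S -> SG | aS | ac | YYS; G -> SG | aS | ac; Y -> SG | aG | aS | ac | ca | YYS

Unit productions: S->G, Y->S.
Unit pairs (A ⇒* B via units): (S,G), (Y,G), (Y,S).
S: inherits non-unit rules of {G, S} → SG | YYS | aS | ac.
G: inherits non-unit rules of {G} → SG | aS | ac.
Y: inherits non-unit rules of {G, S, Y} → SG | YYS | aG | aS | ac | ca.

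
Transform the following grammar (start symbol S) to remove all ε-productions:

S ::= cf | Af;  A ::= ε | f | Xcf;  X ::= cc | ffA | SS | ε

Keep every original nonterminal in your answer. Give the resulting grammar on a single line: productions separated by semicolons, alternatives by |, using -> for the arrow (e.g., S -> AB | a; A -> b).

Nullable set: {A, X}.
S -> Af: A nullable, giving Af | f.
Drop A -> ε.
A -> Xcf: X nullable, giving Xcf | cf.
Drop X -> ε.
X -> ffA: A nullable, giving ff | ffA.
Unchanged (no nullable symbols): S -> cf; A -> f; X -> SS; X -> cc.

S -> f | Af | cf; A -> f | cf | Xcf; X -> SS | cc | ff | ffA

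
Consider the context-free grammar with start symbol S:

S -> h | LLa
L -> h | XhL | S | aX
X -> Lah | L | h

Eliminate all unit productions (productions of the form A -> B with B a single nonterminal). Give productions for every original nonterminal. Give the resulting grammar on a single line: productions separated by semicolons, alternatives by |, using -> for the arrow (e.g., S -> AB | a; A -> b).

S -> h | LLa; L -> h | aX | LLa | XhL; X -> h | aX | LLa | Lah | XhL

Unit productions: L->S, X->L.
Unit pairs (A ⇒* B via units): (L,S), (X,L), (X,S).
S: inherits non-unit rules of {S} → LLa | h.
L: inherits non-unit rules of {L, S} → LLa | XhL | aX | h.
X: inherits non-unit rules of {L, S, X} → LLa | Lah | XhL | aX | h.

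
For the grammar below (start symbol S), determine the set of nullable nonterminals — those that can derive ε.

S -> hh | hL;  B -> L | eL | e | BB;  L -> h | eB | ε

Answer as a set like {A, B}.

{B, L}

Directly nullable (have an ε-rule): {L}.
B is nullable via B -> L (every symbol on the right is already known nullable).
Not nullable: S — each has a terminal in every rule's right-hand side or depends on a non-nullable symbol.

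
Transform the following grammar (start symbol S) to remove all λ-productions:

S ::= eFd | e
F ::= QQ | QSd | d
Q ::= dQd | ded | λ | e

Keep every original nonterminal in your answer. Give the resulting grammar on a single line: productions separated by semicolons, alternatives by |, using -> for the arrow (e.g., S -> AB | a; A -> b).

S -> e | ed | eFd; F -> Q | d | QQ | Sd | QSd; Q -> e | dd | dQd | ded

Nullable set: {F, Q}.
S -> eFd: F nullable, giving eFd | ed.
F -> QQ: Q, Q nullable, giving Q | QQ.
F -> QSd: Q nullable, giving QSd | Sd.
Drop Q -> λ.
Q -> dQd: Q nullable, giving dQd | dd.
Unchanged (no nullable symbols): S -> e; F -> d; Q -> ded; Q -> e.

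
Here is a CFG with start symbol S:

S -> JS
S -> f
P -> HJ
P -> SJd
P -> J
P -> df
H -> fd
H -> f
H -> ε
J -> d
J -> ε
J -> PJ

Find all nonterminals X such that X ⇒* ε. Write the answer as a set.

Directly nullable (have an ε-rule): {H, J}.
P is nullable via P -> J (every symbol on the right is already known nullable).
Not nullable: S — each has a terminal in every rule's right-hand side or depends on a non-nullable symbol.

{H, J, P}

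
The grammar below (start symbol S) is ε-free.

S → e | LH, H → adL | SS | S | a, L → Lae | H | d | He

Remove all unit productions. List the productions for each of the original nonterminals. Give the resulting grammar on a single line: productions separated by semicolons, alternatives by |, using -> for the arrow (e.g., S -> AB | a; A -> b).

Unit productions: H->S, L->H.
Unit pairs (A ⇒* B via units): (H,S), (L,H), (L,S).
S: inherits non-unit rules of {S} → LH | e.
H: inherits non-unit rules of {H, S} → LH | SS | a | adL | e.
L: inherits non-unit rules of {H, L, S} → He | LH | Lae | SS | a | adL | d | e.

S -> e | LH; H -> a | e | LH | SS | adL; L -> a | d | e | He | LH | SS | Lae | adL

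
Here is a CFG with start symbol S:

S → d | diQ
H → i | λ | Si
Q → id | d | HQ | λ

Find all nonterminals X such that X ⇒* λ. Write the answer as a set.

{H, Q}

Directly nullable (have an ε-rule): {H, Q}.
Not nullable: S — each has a terminal in every rule's right-hand side or depends on a non-nullable symbol.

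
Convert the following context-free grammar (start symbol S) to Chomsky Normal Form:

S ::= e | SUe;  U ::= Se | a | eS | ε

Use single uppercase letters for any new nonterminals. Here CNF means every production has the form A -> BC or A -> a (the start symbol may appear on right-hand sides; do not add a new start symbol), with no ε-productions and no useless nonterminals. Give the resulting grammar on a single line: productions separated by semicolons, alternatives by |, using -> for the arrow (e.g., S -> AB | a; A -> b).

Nullable: {U}; after ε-elimination: S -> e | Se | SUe; U -> a | Se | eS.
No unit productions to eliminate.
TERM: introduce A -> e and substitute in every rule of length ≥2.
BIN: S -> SUA becomes S -> SB, B -> UA.

S -> e | SA | SB; A -> e; B -> UA; U -> a | AS | SA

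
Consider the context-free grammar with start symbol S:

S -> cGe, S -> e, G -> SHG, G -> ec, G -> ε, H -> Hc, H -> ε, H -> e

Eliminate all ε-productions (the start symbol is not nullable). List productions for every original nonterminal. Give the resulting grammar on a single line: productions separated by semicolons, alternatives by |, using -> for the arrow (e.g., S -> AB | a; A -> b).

Nullable set: {G, H}.
S -> cGe: G nullable, giving cGe | ce.
Drop G -> ε.
G -> SHG: H, G nullable, giving S | SG | SH | SHG.
Drop H -> ε.
H -> Hc: H nullable, giving Hc | c.
Unchanged (no nullable symbols): S -> e; G -> ec; H -> e.

S -> e | ce | cGe; G -> S | SG | SH | ec | SHG; H -> c | e | Hc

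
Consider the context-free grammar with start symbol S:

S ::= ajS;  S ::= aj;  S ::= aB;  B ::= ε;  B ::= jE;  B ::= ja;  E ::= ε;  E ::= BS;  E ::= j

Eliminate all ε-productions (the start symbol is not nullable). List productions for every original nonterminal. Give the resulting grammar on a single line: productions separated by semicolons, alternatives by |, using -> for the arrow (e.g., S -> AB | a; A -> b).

Nullable set: {B, E}.
S -> aB: B nullable, giving a | aB.
Drop B -> ε.
B -> jE: E nullable, giving j | jE.
Drop E -> ε.
E -> BS: B nullable, giving BS | S.
Unchanged (no nullable symbols): S -> aj; S -> ajS; B -> ja; E -> j.

S -> a | aB | aj | ajS; B -> j | jE | ja; E -> S | j | BS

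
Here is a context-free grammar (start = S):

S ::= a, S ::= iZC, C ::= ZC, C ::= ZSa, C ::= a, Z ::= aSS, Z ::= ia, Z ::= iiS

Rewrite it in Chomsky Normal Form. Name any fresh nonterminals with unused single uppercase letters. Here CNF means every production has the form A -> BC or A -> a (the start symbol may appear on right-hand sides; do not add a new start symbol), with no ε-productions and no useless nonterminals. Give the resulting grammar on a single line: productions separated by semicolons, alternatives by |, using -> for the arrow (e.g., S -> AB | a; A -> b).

S -> a | BE; A -> a; B -> i; C -> a | ZC | ZD; D -> SA; E -> ZC; F -> SS; G -> BS; Z -> AF | BA | BG

No ε-productions.
No unit productions to eliminate.
TERM: introduce A -> a, B -> i and substitute in every rule of length ≥2.
BIN: C -> ZSA becomes C -> ZD, D -> SA; S -> BZC becomes S -> BE, E -> ZC; Z -> ASS becomes Z -> AF, F -> SS; Z -> BBS becomes Z -> BG, G -> BS.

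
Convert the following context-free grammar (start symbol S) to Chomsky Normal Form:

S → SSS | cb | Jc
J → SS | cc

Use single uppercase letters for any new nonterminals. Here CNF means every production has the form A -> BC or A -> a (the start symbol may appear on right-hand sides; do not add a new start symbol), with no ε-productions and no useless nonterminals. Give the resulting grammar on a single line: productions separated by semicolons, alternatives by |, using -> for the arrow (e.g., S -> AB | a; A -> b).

S -> AB | JA | SC; A -> c; B -> b; C -> SS; J -> AA | SS

No ε-productions.
No unit productions to eliminate.
TERM: introduce B -> b, A -> c and substitute in every rule of length ≥2.
BIN: S -> SSS becomes S -> SC, C -> SS.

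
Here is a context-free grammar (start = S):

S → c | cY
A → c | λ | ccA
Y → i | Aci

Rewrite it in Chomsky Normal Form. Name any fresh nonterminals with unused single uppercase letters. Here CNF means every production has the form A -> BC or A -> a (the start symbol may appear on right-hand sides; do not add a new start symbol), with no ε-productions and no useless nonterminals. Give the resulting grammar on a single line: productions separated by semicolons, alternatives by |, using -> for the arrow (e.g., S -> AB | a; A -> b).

S -> c | BY; A -> c | BB | BD; B -> c; C -> i; D -> BA; E -> BC; Y -> i | AE | BC

Nullable: {A}; after ε-elimination: S -> c | cY; A -> c | cc | ccA; Y -> i | ci | Aci.
No unit productions to eliminate.
TERM: introduce B -> c, C -> i and substitute in every rule of length ≥2.
BIN: A -> BBA becomes A -> BD, D -> BA; Y -> ABC becomes Y -> AE, E -> BC.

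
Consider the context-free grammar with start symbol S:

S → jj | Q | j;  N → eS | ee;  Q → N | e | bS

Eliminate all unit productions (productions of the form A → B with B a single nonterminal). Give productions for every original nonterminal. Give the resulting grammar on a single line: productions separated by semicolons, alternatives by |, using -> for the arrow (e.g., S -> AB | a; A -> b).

S -> e | j | bS | eS | ee | jj; N -> eS | ee; Q -> e | bS | eS | ee

Unit productions: Q->N, S->Q.
Unit pairs (A ⇒* B via units): (Q,N), (S,N), (S,Q).
S: inherits non-unit rules of {N, Q, S} → bS | e | eS | ee | j | jj.
N: inherits non-unit rules of {N} → eS | ee.
Q: inherits non-unit rules of {N, Q} → bS | e | eS | ee.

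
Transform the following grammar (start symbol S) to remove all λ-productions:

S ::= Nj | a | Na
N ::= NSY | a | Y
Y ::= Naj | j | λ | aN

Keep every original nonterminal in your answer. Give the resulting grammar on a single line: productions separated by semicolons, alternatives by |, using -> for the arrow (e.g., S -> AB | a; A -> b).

S -> a | j | Na | Nj; N -> S | Y | a | NS | SY | NSY; Y -> a | j | aN | aj | Naj

Nullable set: {N, Y}.
S -> Na: N nullable, giving Na | a.
S -> Nj: N nullable, giving Nj | j.
N -> NSY: N, Y nullable, giving NS | NSY | S | SY.
N -> Y: Y nullable, giving Y.
Drop Y -> λ.
Y -> Naj: N nullable, giving Naj | aj.
Y -> aN: N nullable, giving a | aN.
Unchanged (no nullable symbols): S -> a; N -> a; Y -> j.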